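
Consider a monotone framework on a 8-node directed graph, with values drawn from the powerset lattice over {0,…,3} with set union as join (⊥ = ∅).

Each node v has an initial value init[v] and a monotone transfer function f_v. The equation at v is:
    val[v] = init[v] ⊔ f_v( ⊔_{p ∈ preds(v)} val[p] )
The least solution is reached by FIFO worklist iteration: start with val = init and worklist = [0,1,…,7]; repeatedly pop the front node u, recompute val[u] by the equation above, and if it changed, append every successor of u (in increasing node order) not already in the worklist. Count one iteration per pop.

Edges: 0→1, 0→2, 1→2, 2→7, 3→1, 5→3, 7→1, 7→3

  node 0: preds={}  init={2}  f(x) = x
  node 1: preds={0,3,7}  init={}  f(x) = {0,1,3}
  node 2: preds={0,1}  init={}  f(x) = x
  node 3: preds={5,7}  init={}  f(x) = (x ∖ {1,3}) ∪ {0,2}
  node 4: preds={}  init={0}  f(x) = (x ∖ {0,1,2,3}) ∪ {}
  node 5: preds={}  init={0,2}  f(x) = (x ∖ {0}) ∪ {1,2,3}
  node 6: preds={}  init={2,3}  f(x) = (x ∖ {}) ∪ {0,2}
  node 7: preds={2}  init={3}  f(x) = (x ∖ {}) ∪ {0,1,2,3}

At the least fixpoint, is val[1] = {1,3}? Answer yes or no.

no

Trace (10 dequeues):
  [1] u=0 | in {} | out {2} | ==
  [2] u=1 | in {2,3} | out {0,1,3} | prev {} | push {}
  [3] u=2 | in {0,1,2,3} | out {0,1,2,3} | prev {} | push {}
  [4] u=3 | in {0,2,3} | out {0,2} | prev {} | push {1}
  [5] u=4 | in {} | out {0} | ==
  [6] u=5 | in {} | out {0,1,2,3} | prev {0,2} | push {3}
  [7] u=6 | in {} | out {0,2,3} | prev {2,3} | push {}
  [8] u=7 | in {0,1,2,3} | out {0,1,2,3} | prev {3} | push {}
  [9] u=1 | in {0,1,2,3} | out {0,1,3} | ==
  [10] u=3 | in {0,1,2,3} | out {0,2} | ==

Converged values:
  [0] {2}
  [1] {0,1,3}
  [2] {0,1,2,3}
  [3] {0,2}
  [4] {0}
  [5] {0,1,2,3}
  [6] {0,2,3}
  [7] {0,1,2,3}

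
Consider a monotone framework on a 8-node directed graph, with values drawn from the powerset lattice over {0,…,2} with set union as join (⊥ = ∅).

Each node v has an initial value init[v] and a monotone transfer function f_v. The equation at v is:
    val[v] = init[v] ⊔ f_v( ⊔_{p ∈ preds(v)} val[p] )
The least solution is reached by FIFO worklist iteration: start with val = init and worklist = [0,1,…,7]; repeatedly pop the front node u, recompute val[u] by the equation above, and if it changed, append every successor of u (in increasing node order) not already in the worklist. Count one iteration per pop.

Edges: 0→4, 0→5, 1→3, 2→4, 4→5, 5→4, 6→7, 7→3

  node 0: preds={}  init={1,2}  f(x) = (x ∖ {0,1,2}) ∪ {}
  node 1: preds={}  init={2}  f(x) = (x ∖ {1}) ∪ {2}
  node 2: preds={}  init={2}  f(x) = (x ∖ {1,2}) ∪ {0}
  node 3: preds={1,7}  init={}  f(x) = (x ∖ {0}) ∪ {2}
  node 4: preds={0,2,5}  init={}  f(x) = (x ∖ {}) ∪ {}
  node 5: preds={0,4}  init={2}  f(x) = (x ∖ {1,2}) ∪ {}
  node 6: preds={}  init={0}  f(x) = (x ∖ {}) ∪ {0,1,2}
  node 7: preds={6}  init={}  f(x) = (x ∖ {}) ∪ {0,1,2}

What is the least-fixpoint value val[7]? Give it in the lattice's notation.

{0,1,2}

Worklist (10 pops):
  #1 pop 0: in={} → {1,2} (no change)
  #2 pop 1: in={} → {2} (no change)
  #3 pop 2: in={} → {0,2} (was {2}); enqueue []
  #4 pop 3: in={2} → {2} (was {}); enqueue []
  #5 pop 4: in={0,1,2} → {0,1,2} (was {}); enqueue []
  #6 pop 5: in={0,1,2} → {0,2} (was {2}); enqueue [4]
  #7 pop 6: in={} → {0,1,2} (was {0}); enqueue []
  #8 pop 7: in={0,1,2} → {0,1,2} (was {}); enqueue [3]
  #9 pop 4: in={0,1,2} → {0,1,2} (no change)
  #10 pop 3: in={0,1,2} → {1,2} (was {2}); enqueue []

Fixpoint:
  val[0] = {1,2}
  val[1] = {2}
  val[2] = {0,2}
  val[3] = {1,2}
  val[4] = {0,1,2}
  val[5] = {0,2}
  val[6] = {0,1,2}
  val[7] = {0,1,2}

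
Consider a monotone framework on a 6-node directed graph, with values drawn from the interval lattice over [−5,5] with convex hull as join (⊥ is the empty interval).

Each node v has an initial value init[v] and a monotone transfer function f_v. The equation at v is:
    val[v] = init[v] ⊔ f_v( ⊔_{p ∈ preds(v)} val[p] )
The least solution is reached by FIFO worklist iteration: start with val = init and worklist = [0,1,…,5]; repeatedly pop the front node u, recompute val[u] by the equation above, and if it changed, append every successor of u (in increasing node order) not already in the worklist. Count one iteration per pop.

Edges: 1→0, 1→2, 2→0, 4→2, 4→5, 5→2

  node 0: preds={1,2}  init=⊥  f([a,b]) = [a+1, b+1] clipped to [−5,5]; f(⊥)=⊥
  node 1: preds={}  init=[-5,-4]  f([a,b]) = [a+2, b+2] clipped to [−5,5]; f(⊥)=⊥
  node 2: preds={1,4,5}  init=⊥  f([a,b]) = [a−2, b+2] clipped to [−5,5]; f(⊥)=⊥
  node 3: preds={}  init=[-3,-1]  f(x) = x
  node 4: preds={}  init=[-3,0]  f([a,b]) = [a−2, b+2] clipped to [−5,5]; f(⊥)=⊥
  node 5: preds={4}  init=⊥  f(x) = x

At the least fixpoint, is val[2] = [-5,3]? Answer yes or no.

Iteration log — 8 steps:
  step 1. node 0  ⊔preds=[-5,-4]  new=[-4,-3]  old=⊥  +wl: 
  step 2. node 1  ⊔preds=⊥  new=[-5,-4]  stable
  step 3. node 2  ⊔preds=[-5,0]  new=[-5,2]  old=⊥  +wl: 0
  step 4. node 3  ⊔preds=⊥  new=[-3,-1]  stable
  step 5. node 4  ⊔preds=⊥  new=[-3,0]  stable
  step 6. node 5  ⊔preds=[-3,0]  new=[-3,0]  old=⊥  +wl: 2
  step 7. node 0  ⊔preds=[-5,2]  new=[-4,3]  old=[-4,-3]  +wl: 
  step 8. node 2  ⊔preds=[-5,0]  new=[-5,2]  stable

Least fixpoint reached:
  node 0: [-4,3]
  node 1: [-5,-4]
  node 2: [-5,2]
  node 3: [-3,-1]
  node 4: [-3,0]
  node 5: [-3,0]

no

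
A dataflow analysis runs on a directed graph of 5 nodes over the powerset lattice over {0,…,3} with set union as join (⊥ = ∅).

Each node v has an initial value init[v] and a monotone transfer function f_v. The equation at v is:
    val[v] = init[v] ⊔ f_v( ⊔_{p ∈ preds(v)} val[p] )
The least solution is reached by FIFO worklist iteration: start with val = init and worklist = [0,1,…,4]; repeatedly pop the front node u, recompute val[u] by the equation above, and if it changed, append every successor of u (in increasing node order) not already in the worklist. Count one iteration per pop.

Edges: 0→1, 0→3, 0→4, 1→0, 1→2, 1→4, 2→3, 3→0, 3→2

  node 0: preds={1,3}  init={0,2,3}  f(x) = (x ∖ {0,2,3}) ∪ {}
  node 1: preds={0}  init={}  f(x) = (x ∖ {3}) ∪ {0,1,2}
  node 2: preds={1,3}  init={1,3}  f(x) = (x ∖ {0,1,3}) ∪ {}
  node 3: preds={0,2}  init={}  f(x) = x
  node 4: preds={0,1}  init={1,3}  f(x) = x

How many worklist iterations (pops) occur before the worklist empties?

10

Worklist (10 pops):
  #1 pop 0: in={} → {0,2,3} (no change)
  #2 pop 1: in={0,2,3} → {0,1,2} (was {}); enqueue [0]
  #3 pop 2: in={0,1,2} → {1,2,3} (was {1,3}); enqueue []
  #4 pop 3: in={0,1,2,3} → {0,1,2,3} (was {}); enqueue [2]
  #5 pop 4: in={0,1,2,3} → {0,1,2,3} (was {1,3}); enqueue []
  #6 pop 0: in={0,1,2,3} → {0,1,2,3} (was {0,2,3}); enqueue [1,3,4]
  #7 pop 2: in={0,1,2,3} → {1,2,3} (no change)
  #8 pop 1: in={0,1,2,3} → {0,1,2} (no change)
  #9 pop 3: in={0,1,2,3} → {0,1,2,3} (no change)
  #10 pop 4: in={0,1,2,3} → {0,1,2,3} (no change)

Fixpoint:
  val[0] = {0,1,2,3}
  val[1] = {0,1,2}
  val[2] = {1,2,3}
  val[3] = {0,1,2,3}
  val[4] = {0,1,2,3}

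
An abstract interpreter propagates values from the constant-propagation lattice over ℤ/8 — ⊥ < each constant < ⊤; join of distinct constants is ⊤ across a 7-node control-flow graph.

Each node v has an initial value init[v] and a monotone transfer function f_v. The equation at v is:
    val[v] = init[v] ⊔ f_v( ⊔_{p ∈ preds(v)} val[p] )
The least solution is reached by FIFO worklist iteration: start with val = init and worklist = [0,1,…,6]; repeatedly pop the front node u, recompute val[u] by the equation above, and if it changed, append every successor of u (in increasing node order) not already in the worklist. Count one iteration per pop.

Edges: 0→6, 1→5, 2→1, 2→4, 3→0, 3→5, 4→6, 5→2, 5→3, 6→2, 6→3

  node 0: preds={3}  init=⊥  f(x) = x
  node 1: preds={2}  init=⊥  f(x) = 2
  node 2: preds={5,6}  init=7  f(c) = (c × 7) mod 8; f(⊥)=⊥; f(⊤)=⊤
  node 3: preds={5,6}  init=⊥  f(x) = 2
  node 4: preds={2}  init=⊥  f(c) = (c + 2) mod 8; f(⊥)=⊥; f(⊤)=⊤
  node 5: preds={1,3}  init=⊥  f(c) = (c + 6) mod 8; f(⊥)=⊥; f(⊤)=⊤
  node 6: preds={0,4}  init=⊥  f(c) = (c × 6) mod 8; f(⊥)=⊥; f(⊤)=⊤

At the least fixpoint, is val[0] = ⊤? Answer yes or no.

Worklist (16 pops):
  #1 pop 0: in=⊥ → ⊥ (no change)
  #2 pop 1: in=7 → 2 (was ⊥); enqueue []
  #3 pop 2: in=⊥ → 7 (no change)
  #4 pop 3: in=⊥ → 2 (was ⊥); enqueue [0]
  #5 pop 4: in=7 → 1 (was ⊥); enqueue []
  #6 pop 5: in=2 → 0 (was ⊥); enqueue [2,3]
  #7 pop 6: in=1 → 6 (was ⊥); enqueue []
  #8 pop 0: in=2 → 2 (was ⊥); enqueue [6]
  #9 pop 2: in=⊤ → ⊤ (was 7); enqueue [1,4]
  #10 pop 3: in=⊤ → 2 (no change)
  #11 pop 6: in=⊤ → ⊤ (was 6); enqueue [2,3]
  #12 pop 1: in=⊤ → 2 (no change)
  #13 pop 4: in=⊤ → ⊤ (was 1); enqueue [6]
  #14 pop 2: in=⊤ → ⊤ (no change)
  #15 pop 3: in=⊤ → 2 (no change)
  #16 pop 6: in=⊤ → ⊤ (no change)

Fixpoint:
  val[0] = 2
  val[1] = 2
  val[2] = ⊤
  val[3] = 2
  val[4] = ⊤
  val[5] = 0
  val[6] = ⊤

no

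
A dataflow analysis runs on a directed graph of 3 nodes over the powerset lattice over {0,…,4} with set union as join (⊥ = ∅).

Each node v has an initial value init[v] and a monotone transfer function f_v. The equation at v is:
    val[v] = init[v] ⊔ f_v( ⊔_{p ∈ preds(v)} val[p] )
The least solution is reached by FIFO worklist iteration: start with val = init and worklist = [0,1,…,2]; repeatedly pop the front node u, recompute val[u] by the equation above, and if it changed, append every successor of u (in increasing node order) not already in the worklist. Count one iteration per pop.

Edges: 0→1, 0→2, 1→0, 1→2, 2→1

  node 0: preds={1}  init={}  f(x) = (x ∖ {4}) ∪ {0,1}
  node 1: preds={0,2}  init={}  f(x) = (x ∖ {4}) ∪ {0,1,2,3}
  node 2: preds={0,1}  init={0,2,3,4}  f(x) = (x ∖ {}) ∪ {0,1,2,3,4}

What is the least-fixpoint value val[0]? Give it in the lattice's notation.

{0,1,2,3}

Trace (6 dequeues):
  [1] u=0 | in {} | out {0,1} | prev {} | push {}
  [2] u=1 | in {0,1,2,3,4} | out {0,1,2,3} | prev {} | push {0}
  [3] u=2 | in {0,1,2,3} | out {0,1,2,3,4} | prev {0,2,3,4} | push {1}
  [4] u=0 | in {0,1,2,3} | out {0,1,2,3} | prev {0,1} | push {2}
  [5] u=1 | in {0,1,2,3,4} | out {0,1,2,3} | ==
  [6] u=2 | in {0,1,2,3} | out {0,1,2,3,4} | ==

Converged values:
  [0] {0,1,2,3}
  [1] {0,1,2,3}
  [2] {0,1,2,3,4}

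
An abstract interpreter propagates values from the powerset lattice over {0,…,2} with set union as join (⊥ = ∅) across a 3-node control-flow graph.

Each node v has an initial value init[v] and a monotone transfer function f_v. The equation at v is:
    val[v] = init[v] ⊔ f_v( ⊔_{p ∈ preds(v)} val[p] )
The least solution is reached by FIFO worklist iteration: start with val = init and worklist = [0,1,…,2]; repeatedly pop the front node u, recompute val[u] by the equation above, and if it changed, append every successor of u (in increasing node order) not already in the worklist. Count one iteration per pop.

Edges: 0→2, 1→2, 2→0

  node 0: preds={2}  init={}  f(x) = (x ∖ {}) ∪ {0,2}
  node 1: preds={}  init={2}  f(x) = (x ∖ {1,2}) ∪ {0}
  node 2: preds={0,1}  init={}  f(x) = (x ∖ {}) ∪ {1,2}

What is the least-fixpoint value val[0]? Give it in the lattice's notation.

{0,1,2}

Worklist (5 pops):
  #1 pop 0: in={} → {0,2} (was {}); enqueue []
  #2 pop 1: in={} → {0,2} (was {2}); enqueue []
  #3 pop 2: in={0,2} → {0,1,2} (was {}); enqueue [0]
  #4 pop 0: in={0,1,2} → {0,1,2} (was {0,2}); enqueue [2]
  #5 pop 2: in={0,1,2} → {0,1,2} (no change)

Fixpoint:
  val[0] = {0,1,2}
  val[1] = {0,2}
  val[2] = {0,1,2}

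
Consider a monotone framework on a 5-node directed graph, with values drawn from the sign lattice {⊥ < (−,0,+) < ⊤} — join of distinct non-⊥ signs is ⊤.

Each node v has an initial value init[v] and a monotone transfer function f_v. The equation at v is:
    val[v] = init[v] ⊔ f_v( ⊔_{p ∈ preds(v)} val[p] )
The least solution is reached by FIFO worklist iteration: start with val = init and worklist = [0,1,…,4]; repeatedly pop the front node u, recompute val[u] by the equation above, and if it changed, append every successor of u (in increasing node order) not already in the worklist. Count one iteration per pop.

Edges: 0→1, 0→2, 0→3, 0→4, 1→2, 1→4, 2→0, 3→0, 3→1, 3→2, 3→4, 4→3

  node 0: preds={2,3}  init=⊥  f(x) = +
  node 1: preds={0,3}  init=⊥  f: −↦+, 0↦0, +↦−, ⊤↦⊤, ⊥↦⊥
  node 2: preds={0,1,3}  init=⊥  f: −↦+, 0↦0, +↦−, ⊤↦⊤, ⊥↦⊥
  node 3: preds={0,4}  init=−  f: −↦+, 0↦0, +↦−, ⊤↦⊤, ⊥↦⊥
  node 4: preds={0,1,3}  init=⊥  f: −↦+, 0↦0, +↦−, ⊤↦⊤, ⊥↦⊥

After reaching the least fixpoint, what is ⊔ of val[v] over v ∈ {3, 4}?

⊤

Trace (11 dequeues):
  [1] u=0 | in − | out + | prev ⊥ | push {}
  [2] u=1 | in ⊤ | out ⊤ | prev ⊥ | push {}
  [3] u=2 | in ⊤ | out ⊤ | prev ⊥ | push {0}
  [4] u=3 | in + | out − | ==
  [5] u=4 | in ⊤ | out ⊤ | prev ⊥ | push {3}
  [6] u=0 | in ⊤ | out + | ==
  [7] u=3 | in ⊤ | out ⊤ | prev − | push {0,1,2,4}
  [8] u=0 | in ⊤ | out + | ==
  [9] u=1 | in ⊤ | out ⊤ | ==
  [10] u=2 | in ⊤ | out ⊤ | ==
  [11] u=4 | in ⊤ | out ⊤ | ==

Converged values:
  [0] +
  [1] ⊤
  [2] ⊤
  [3] ⊤
  [4] ⊤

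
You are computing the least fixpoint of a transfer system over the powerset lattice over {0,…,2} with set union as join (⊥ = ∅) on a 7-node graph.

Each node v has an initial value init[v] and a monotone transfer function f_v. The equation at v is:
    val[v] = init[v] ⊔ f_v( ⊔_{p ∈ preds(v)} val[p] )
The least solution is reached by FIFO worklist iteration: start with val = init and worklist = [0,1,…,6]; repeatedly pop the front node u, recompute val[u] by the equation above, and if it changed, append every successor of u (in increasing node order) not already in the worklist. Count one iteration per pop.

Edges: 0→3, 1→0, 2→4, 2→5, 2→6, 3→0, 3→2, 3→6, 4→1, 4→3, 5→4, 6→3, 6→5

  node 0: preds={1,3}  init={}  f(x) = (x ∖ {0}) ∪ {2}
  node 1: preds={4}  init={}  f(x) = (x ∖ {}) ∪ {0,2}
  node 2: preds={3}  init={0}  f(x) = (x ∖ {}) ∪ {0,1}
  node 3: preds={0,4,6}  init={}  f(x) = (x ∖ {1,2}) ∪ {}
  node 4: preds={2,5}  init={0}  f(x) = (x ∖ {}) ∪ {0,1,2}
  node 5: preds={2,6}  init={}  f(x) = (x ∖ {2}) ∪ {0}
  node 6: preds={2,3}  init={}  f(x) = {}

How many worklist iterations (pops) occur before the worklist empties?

14

Worklist (14 pops):
  #1 pop 0: in={} → {2} (was {}); enqueue []
  #2 pop 1: in={0} → {0,2} (was {}); enqueue [0]
  #3 pop 2: in={} → {0,1} (was {0}); enqueue []
  #4 pop 3: in={0,2} → {0} (was {}); enqueue [2]
  #5 pop 4: in={0,1} → {0,1,2} (was {0}); enqueue [1,3]
  #6 pop 5: in={0,1} → {0,1} (was {}); enqueue [4]
  #7 pop 6: in={0,1} → {} (no change)
  #8 pop 0: in={0,2} → {2} (no change)
  #9 pop 2: in={0} → {0,1} (no change)
  #10 pop 1: in={0,1,2} → {0,1,2} (was {0,2}); enqueue [0]
  #11 pop 3: in={0,1,2} → {0} (no change)
  #12 pop 4: in={0,1} → {0,1,2} (no change)
  #13 pop 0: in={0,1,2} → {1,2} (was {2}); enqueue [3]
  #14 pop 3: in={0,1,2} → {0} (no change)

Fixpoint:
  val[0] = {1,2}
  val[1] = {0,1,2}
  val[2] = {0,1}
  val[3] = {0}
  val[4] = {0,1,2}
  val[5] = {0,1}
  val[6] = {}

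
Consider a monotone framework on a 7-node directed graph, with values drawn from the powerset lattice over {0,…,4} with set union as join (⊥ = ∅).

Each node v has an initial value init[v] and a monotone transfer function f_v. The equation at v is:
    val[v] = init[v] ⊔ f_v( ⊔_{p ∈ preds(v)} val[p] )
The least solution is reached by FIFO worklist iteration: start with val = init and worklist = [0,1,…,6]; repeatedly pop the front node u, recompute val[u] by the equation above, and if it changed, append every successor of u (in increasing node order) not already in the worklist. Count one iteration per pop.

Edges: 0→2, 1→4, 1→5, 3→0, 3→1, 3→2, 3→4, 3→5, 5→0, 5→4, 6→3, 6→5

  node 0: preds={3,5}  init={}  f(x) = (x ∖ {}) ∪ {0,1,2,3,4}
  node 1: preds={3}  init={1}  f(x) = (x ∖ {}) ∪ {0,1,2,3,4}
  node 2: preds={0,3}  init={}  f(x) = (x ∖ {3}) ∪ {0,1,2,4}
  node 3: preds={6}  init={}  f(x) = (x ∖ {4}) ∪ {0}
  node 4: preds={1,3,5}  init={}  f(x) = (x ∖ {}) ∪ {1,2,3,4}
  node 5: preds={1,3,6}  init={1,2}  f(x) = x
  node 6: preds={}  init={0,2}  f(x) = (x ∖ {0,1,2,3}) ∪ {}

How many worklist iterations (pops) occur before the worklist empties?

11

Iteration log — 11 steps:
  step 1. node 0  ⊔preds={1,2}  new={0,1,2,3,4}  old={}  +wl: 
  step 2. node 1  ⊔preds={}  new={0,1,2,3,4}  old={1}  +wl: 
  step 3. node 2  ⊔preds={0,1,2,3,4}  new={0,1,2,4}  old={}  +wl: 
  step 4. node 3  ⊔preds={0,2}  new={0,2}  old={}  +wl: 0,1,2
  step 5. node 4  ⊔preds={0,1,2,3,4}  new={0,1,2,3,4}  old={}  +wl: 
  step 6. node 5  ⊔preds={0,1,2,3,4}  new={0,1,2,3,4}  old={1,2}  +wl: 4
  step 7. node 6  ⊔preds={}  new={0,2}  stable
  step 8. node 0  ⊔preds={0,1,2,3,4}  new={0,1,2,3,4}  stable
  step 9. node 1  ⊔preds={0,2}  new={0,1,2,3,4}  stable
  step 10. node 2  ⊔preds={0,1,2,3,4}  new={0,1,2,4}  stable
  step 11. node 4  ⊔preds={0,1,2,3,4}  new={0,1,2,3,4}  stable

Least fixpoint reached:
  node 0: {0,1,2,3,4}
  node 1: {0,1,2,3,4}
  node 2: {0,1,2,4}
  node 3: {0,2}
  node 4: {0,1,2,3,4}
  node 5: {0,1,2,3,4}
  node 6: {0,2}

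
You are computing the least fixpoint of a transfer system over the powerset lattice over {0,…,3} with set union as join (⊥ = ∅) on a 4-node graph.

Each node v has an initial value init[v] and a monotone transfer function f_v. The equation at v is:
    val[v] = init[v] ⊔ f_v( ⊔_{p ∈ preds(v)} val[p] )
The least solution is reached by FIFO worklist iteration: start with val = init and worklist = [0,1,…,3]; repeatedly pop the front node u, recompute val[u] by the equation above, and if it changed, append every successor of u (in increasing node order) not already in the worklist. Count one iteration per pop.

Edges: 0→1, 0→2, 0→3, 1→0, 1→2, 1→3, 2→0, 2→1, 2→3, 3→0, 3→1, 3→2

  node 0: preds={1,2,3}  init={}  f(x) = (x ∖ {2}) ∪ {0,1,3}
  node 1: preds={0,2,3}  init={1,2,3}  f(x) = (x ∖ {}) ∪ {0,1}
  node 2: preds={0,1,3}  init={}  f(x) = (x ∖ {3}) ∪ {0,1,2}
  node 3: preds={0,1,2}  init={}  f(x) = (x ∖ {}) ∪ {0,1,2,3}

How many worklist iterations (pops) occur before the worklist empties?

Worklist (7 pops):
  #1 pop 0: in={1,2,3} → {0,1,3} (was {}); enqueue []
  #2 pop 1: in={0,1,3} → {0,1,2,3} (was {1,2,3}); enqueue [0]
  #3 pop 2: in={0,1,2,3} → {0,1,2} (was {}); enqueue [1]
  #4 pop 3: in={0,1,2,3} → {0,1,2,3} (was {}); enqueue [2]
  #5 pop 0: in={0,1,2,3} → {0,1,3} (no change)
  #6 pop 1: in={0,1,2,3} → {0,1,2,3} (no change)
  #7 pop 2: in={0,1,2,3} → {0,1,2} (no change)

Fixpoint:
  val[0] = {0,1,3}
  val[1] = {0,1,2,3}
  val[2] = {0,1,2}
  val[3] = {0,1,2,3}

7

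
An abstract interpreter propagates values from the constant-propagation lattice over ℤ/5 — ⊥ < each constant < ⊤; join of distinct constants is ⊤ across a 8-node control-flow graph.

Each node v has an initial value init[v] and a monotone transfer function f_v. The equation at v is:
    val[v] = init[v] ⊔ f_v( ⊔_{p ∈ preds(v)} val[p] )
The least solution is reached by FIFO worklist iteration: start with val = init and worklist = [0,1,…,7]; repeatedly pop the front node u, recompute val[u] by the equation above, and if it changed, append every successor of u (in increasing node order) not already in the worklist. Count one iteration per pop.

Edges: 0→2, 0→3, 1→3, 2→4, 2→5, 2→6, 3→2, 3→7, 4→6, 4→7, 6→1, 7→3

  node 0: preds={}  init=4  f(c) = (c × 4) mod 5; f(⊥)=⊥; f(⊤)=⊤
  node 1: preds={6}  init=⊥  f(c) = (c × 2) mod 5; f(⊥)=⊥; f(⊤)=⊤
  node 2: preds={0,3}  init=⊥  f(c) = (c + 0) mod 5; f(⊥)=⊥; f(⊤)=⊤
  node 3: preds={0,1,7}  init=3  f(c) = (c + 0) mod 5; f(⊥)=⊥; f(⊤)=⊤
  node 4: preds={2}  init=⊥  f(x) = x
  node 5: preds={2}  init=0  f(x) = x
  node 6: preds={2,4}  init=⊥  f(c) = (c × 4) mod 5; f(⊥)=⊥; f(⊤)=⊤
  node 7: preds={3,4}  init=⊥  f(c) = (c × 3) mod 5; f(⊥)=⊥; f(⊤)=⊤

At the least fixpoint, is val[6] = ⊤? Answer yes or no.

Iteration log — 11 steps:
  step 1. node 0  ⊔preds=⊥  new=4  stable
  step 2. node 1  ⊔preds=⊥  new=⊥  stable
  step 3. node 2  ⊔preds=⊤  new=⊤  old=⊥  +wl: 
  step 4. node 3  ⊔preds=4  new=⊤  old=3  +wl: 2
  step 5. node 4  ⊔preds=⊤  new=⊤  old=⊥  +wl: 
  step 6. node 5  ⊔preds=⊤  new=⊤  old=0  +wl: 
  step 7. node 6  ⊔preds=⊤  new=⊤  old=⊥  +wl: 1
  step 8. node 7  ⊔preds=⊤  new=⊤  old=⊥  +wl: 3
  step 9. node 2  ⊔preds=⊤  new=⊤  stable
  step 10. node 1  ⊔preds=⊤  new=⊤  old=⊥  +wl: 
  step 11. node 3  ⊔preds=⊤  new=⊤  stable

Least fixpoint reached:
  node 0: 4
  node 1: ⊤
  node 2: ⊤
  node 3: ⊤
  node 4: ⊤
  node 5: ⊤
  node 6: ⊤
  node 7: ⊤

yes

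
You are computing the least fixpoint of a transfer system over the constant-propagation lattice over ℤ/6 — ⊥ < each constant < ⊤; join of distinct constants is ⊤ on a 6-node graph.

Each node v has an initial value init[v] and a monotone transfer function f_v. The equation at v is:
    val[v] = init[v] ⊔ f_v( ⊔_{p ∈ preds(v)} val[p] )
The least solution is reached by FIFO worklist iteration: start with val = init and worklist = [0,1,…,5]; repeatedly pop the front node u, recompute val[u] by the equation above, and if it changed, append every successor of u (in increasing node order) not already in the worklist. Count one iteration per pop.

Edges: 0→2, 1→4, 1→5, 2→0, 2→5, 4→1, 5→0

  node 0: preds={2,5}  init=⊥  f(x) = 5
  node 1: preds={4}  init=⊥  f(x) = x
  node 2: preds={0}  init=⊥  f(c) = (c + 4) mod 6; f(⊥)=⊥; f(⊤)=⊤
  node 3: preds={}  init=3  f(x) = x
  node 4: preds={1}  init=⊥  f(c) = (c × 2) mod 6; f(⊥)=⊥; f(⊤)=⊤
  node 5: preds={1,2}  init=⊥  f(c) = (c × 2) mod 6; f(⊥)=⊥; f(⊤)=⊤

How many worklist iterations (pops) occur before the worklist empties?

7

Iteration log — 7 steps:
  step 1. node 0  ⊔preds=⊥  new=5  old=⊥  +wl: 
  step 2. node 1  ⊔preds=⊥  new=⊥  stable
  step 3. node 2  ⊔preds=5  new=3  old=⊥  +wl: 0
  step 4. node 3  ⊔preds=⊥  new=3  stable
  step 5. node 4  ⊔preds=⊥  new=⊥  stable
  step 6. node 5  ⊔preds=3  new=0  old=⊥  +wl: 
  step 7. node 0  ⊔preds=⊤  new=5  stable

Least fixpoint reached:
  node 0: 5
  node 1: ⊥
  node 2: 3
  node 3: 3
  node 4: ⊥
  node 5: 0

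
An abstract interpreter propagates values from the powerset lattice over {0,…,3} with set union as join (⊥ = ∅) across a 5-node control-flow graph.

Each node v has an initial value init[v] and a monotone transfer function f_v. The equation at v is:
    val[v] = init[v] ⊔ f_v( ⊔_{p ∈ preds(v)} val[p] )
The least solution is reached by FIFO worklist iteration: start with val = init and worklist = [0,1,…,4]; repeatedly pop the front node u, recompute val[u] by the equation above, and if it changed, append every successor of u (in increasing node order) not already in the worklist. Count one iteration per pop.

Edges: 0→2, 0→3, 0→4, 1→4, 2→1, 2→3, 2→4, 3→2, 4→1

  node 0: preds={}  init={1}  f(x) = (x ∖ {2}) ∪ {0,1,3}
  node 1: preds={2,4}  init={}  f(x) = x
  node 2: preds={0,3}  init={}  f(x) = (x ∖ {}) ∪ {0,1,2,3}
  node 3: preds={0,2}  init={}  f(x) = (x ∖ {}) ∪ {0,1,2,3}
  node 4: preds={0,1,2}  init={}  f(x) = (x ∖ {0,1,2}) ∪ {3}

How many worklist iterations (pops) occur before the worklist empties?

Iteration log — 8 steps:
  step 1. node 0  ⊔preds={}  new={0,1,3}  old={1}  +wl: 
  step 2. node 1  ⊔preds={}  new={}  stable
  step 3. node 2  ⊔preds={0,1,3}  new={0,1,2,3}  old={}  +wl: 1
  step 4. node 3  ⊔preds={0,1,2,3}  new={0,1,2,3}  old={}  +wl: 2
  step 5. node 4  ⊔preds={0,1,2,3}  new={3}  old={}  +wl: 
  step 6. node 1  ⊔preds={0,1,2,3}  new={0,1,2,3}  old={}  +wl: 4
  step 7. node 2  ⊔preds={0,1,2,3}  new={0,1,2,3}  stable
  step 8. node 4  ⊔preds={0,1,2,3}  new={3}  stable

Least fixpoint reached:
  node 0: {0,1,3}
  node 1: {0,1,2,3}
  node 2: {0,1,2,3}
  node 3: {0,1,2,3}
  node 4: {3}

8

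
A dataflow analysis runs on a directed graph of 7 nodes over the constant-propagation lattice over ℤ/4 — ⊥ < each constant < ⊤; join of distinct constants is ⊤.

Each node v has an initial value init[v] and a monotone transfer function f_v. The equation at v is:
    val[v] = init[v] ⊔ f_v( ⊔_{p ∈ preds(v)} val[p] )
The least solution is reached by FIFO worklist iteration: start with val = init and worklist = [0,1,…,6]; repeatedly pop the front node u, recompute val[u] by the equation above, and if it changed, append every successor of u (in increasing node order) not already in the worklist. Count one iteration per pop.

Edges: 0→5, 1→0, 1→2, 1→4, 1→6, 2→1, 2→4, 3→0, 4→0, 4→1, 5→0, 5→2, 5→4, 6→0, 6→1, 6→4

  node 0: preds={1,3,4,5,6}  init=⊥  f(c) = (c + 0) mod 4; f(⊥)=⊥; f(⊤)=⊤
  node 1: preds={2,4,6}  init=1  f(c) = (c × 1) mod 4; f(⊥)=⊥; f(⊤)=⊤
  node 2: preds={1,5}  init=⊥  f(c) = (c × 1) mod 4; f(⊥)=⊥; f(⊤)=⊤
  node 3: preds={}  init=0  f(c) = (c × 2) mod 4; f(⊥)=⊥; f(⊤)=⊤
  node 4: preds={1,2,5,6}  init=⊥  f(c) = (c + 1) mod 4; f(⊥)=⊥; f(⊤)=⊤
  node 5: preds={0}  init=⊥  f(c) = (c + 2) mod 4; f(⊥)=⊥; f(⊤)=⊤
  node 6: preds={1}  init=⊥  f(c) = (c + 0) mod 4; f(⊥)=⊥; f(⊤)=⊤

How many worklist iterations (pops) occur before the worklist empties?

15

Trace (15 dequeues):
  [1] u=0 | in ⊤ | out ⊤ | prev ⊥ | push {}
  [2] u=1 | in ⊥ | out 1 | ==
  [3] u=2 | in 1 | out 1 | prev ⊥ | push {1}
  [4] u=3 | in ⊥ | out 0 | ==
  [5] u=4 | in 1 | out 2 | prev ⊥ | push {0}
  [6] u=5 | in ⊤ | out ⊤ | prev ⊥ | push {2,4}
  [7] u=6 | in 1 | out 1 | prev ⊥ | push {}
  [8] u=1 | in ⊤ | out ⊤ | prev 1 | push {6}
  [9] u=0 | in ⊤ | out ⊤ | ==
  [10] u=2 | in ⊤ | out ⊤ | prev 1 | push {1}
  [11] u=4 | in ⊤ | out ⊤ | prev 2 | push {0}
  [12] u=6 | in ⊤ | out ⊤ | prev 1 | push {4}
  [13] u=1 | in ⊤ | out ⊤ | ==
  [14] u=0 | in ⊤ | out ⊤ | ==
  [15] u=4 | in ⊤ | out ⊤ | ==

Converged values:
  [0] ⊤
  [1] ⊤
  [2] ⊤
  [3] 0
  [4] ⊤
  [5] ⊤
  [6] ⊤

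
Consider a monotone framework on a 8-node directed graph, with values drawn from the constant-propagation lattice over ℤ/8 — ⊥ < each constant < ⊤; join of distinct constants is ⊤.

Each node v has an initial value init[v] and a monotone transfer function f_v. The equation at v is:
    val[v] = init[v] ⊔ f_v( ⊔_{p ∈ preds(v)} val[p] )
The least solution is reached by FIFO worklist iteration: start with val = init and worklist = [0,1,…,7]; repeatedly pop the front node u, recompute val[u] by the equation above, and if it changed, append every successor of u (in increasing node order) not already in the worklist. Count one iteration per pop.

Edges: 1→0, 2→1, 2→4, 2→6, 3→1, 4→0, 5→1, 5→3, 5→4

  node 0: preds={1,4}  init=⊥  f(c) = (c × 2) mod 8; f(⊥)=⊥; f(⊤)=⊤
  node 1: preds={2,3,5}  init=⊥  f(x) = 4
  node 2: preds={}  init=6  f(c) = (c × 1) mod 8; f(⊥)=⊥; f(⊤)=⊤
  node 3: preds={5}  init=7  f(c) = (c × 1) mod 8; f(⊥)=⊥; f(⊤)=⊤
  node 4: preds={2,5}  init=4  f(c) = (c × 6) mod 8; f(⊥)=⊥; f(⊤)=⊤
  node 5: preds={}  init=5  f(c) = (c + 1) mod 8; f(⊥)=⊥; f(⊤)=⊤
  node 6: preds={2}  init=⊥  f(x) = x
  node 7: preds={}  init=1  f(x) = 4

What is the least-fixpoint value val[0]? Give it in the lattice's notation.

Trace (10 dequeues):
  [1] u=0 | in 4 | out 0 | prev ⊥ | push {}
  [2] u=1 | in ⊤ | out 4 | prev ⊥ | push {0}
  [3] u=2 | in ⊥ | out 6 | ==
  [4] u=3 | in 5 | out ⊤ | prev 7 | push {1}
  [5] u=4 | in ⊤ | out ⊤ | prev 4 | push {}
  [6] u=5 | in ⊥ | out 5 | ==
  [7] u=6 | in 6 | out 6 | prev ⊥ | push {}
  [8] u=7 | in ⊥ | out ⊤ | prev 1 | push {}
  [9] u=0 | in ⊤ | out ⊤ | prev 0 | push {}
  [10] u=1 | in ⊤ | out 4 | ==

Converged values:
  [0] ⊤
  [1] 4
  [2] 6
  [3] ⊤
  [4] ⊤
  [5] 5
  [6] 6
  [7] ⊤

⊤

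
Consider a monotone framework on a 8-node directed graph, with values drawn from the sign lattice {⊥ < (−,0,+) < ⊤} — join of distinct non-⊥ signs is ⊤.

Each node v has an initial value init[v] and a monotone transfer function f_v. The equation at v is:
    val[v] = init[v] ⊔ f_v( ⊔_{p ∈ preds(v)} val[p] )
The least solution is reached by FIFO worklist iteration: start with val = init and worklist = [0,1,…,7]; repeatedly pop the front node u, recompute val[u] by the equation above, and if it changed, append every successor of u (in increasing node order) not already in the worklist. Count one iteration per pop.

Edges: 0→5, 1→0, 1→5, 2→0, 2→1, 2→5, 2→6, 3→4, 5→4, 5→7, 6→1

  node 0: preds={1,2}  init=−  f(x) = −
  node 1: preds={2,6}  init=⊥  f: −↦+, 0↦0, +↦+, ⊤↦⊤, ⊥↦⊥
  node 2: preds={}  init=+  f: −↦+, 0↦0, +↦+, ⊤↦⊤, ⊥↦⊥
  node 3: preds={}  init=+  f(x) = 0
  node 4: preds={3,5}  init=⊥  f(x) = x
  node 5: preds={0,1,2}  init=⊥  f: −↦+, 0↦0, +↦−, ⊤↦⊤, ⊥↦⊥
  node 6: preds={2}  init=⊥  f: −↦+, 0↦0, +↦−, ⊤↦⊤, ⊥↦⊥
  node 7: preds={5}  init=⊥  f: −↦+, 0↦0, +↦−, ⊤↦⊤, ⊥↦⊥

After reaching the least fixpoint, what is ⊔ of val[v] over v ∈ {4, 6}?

⊤

Trace (13 dequeues):
  [1] u=0 | in + | out − | ==
  [2] u=1 | in + | out + | prev ⊥ | push {0}
  [3] u=2 | in ⊥ | out + | ==
  [4] u=3 | in ⊥ | out ⊤ | prev + | push {}
  [5] u=4 | in ⊤ | out ⊤ | prev ⊥ | push {}
  [6] u=5 | in ⊤ | out ⊤ | prev ⊥ | push {4}
  [7] u=6 | in + | out − | prev ⊥ | push {1}
  [8] u=7 | in ⊤ | out ⊤ | prev ⊥ | push {}
  [9] u=0 | in + | out − | ==
  [10] u=4 | in ⊤ | out ⊤ | ==
  [11] u=1 | in ⊤ | out ⊤ | prev + | push {0,5}
  [12] u=0 | in ⊤ | out − | ==
  [13] u=5 | in ⊤ | out ⊤ | ==

Converged values:
  [0] −
  [1] ⊤
  [2] +
  [3] ⊤
  [4] ⊤
  [5] ⊤
  [6] −
  [7] ⊤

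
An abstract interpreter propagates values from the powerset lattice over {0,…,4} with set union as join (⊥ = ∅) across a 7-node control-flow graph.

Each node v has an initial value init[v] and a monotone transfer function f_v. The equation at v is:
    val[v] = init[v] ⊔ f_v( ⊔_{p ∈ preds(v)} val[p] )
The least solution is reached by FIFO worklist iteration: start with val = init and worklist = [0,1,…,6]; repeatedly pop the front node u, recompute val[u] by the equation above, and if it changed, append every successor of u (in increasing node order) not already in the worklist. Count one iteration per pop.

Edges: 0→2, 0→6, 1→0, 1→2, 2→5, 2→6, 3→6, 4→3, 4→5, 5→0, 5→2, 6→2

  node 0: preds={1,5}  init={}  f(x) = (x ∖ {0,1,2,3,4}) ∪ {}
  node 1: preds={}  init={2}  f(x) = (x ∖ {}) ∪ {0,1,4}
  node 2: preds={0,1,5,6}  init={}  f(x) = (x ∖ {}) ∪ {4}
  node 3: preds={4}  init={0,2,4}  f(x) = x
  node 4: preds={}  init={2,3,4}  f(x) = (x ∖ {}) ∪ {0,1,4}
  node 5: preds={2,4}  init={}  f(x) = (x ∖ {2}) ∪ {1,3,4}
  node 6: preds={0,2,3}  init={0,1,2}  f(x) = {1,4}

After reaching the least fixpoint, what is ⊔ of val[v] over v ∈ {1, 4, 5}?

Iteration log — 12 steps:
  step 1. node 0  ⊔preds={2}  new={}  stable
  step 2. node 1  ⊔preds={}  new={0,1,2,4}  old={2}  +wl: 0
  step 3. node 2  ⊔preds={0,1,2,4}  new={0,1,2,4}  old={}  +wl: 
  step 4. node 3  ⊔preds={2,3,4}  new={0,2,3,4}  old={0,2,4}  +wl: 
  step 5. node 4  ⊔preds={}  new={0,1,2,3,4}  old={2,3,4}  +wl: 3
  step 6. node 5  ⊔preds={0,1,2,3,4}  new={0,1,3,4}  old={}  +wl: 2
  step 7. node 6  ⊔preds={0,1,2,3,4}  new={0,1,2,4}  old={0,1,2}  +wl: 
  step 8. node 0  ⊔preds={0,1,2,3,4}  new={}  stable
  step 9. node 3  ⊔preds={0,1,2,3,4}  new={0,1,2,3,4}  old={0,2,3,4}  +wl: 6
  step 10. node 2  ⊔preds={0,1,2,3,4}  new={0,1,2,3,4}  old={0,1,2,4}  +wl: 5
  step 11. node 6  ⊔preds={0,1,2,3,4}  new={0,1,2,4}  stable
  step 12. node 5  ⊔preds={0,1,2,3,4}  new={0,1,3,4}  stable

Least fixpoint reached:
  node 0: {}
  node 1: {0,1,2,4}
  node 2: {0,1,2,3,4}
  node 3: {0,1,2,3,4}
  node 4: {0,1,2,3,4}
  node 5: {0,1,3,4}
  node 6: {0,1,2,4}

{0,1,2,3,4}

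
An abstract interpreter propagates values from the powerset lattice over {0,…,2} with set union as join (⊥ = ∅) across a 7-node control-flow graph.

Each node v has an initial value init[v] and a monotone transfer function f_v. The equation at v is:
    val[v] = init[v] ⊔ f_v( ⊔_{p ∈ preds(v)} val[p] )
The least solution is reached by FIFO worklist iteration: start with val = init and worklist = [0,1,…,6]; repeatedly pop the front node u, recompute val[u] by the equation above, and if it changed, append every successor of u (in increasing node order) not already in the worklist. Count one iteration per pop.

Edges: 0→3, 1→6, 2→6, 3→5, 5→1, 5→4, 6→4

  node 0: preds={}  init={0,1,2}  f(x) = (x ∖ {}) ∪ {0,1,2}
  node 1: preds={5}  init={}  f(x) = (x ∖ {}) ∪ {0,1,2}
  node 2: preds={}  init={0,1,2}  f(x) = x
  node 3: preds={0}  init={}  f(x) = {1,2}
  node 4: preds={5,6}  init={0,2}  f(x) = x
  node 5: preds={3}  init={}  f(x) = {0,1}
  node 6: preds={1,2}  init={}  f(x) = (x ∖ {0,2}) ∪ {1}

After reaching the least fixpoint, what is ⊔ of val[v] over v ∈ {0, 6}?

{0,1,2}

Worklist (9 pops):
  #1 pop 0: in={} → {0,1,2} (no change)
  #2 pop 1: in={} → {0,1,2} (was {}); enqueue []
  #3 pop 2: in={} → {0,1,2} (no change)
  #4 pop 3: in={0,1,2} → {1,2} (was {}); enqueue []
  #5 pop 4: in={} → {0,2} (no change)
  #6 pop 5: in={1,2} → {0,1} (was {}); enqueue [1,4]
  #7 pop 6: in={0,1,2} → {1} (was {}); enqueue []
  #8 pop 1: in={0,1} → {0,1,2} (no change)
  #9 pop 4: in={0,1} → {0,1,2} (was {0,2}); enqueue []

Fixpoint:
  val[0] = {0,1,2}
  val[1] = {0,1,2}
  val[2] = {0,1,2}
  val[3] = {1,2}
  val[4] = {0,1,2}
  val[5] = {0,1}
  val[6] = {1}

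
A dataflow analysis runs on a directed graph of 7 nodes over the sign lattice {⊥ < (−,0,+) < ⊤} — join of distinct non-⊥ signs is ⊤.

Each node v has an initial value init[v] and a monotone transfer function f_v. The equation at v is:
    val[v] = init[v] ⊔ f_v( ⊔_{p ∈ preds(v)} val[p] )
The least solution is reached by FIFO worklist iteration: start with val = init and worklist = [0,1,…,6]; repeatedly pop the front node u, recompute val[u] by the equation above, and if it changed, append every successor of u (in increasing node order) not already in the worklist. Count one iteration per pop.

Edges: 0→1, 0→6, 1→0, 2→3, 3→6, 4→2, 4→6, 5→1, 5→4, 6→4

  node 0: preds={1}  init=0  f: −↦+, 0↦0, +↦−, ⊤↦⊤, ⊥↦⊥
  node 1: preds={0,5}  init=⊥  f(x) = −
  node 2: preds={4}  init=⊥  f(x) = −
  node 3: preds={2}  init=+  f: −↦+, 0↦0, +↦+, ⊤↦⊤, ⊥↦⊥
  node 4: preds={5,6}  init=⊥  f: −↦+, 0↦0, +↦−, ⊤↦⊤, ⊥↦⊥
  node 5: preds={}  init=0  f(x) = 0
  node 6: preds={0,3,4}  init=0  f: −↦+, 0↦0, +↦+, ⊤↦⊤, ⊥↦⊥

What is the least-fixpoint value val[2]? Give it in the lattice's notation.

−

Iteration log — 13 steps:
  step 1. node 0  ⊔preds=⊥  new=0  stable
  step 2. node 1  ⊔preds=0  new=−  old=⊥  +wl: 0
  step 3. node 2  ⊔preds=⊥  new=−  old=⊥  +wl: 
  step 4. node 3  ⊔preds=−  new=+  stable
  step 5. node 4  ⊔preds=0  new=0  old=⊥  +wl: 2
  step 6. node 5  ⊔preds=⊥  new=0  stable
  step 7. node 6  ⊔preds=⊤  new=⊤  old=0  +wl: 4
  step 8. node 0  ⊔preds=−  new=⊤  old=0  +wl: 1,6
  step 9. node 2  ⊔preds=0  new=−  stable
  step 10. node 4  ⊔preds=⊤  new=⊤  old=0  +wl: 2
  step 11. node 1  ⊔preds=⊤  new=−  stable
  step 12. node 6  ⊔preds=⊤  new=⊤  stable
  step 13. node 2  ⊔preds=⊤  new=−  stable

Least fixpoint reached:
  node 0: ⊤
  node 1: −
  node 2: −
  node 3: +
  node 4: ⊤
  node 5: 0
  node 6: ⊤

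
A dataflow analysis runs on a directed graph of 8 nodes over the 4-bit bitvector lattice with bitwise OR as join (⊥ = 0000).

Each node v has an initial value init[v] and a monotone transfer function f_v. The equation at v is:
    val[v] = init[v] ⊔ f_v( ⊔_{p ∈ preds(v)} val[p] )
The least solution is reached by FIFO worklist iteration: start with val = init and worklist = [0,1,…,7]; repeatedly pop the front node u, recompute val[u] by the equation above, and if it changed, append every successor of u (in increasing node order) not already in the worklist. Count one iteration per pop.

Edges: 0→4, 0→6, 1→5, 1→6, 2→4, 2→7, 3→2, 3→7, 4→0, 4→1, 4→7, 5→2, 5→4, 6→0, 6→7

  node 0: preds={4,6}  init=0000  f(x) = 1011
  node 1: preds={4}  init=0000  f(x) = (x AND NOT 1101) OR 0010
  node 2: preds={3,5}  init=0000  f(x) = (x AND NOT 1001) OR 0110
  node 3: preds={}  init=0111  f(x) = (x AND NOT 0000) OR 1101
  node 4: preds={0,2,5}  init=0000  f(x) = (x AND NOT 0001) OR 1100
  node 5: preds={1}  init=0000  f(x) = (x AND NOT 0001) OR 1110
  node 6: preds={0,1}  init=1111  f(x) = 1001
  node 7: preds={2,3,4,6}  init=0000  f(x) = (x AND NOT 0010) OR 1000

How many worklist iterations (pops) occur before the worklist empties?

12

Trace (12 dequeues):
  [1] u=0 | in 1111 | out 1011 | prev 0000 | push {}
  [2] u=1 | in 0000 | out 0010 | prev 0000 | push {}
  [3] u=2 | in 0111 | out 0110 | prev 0000 | push {}
  [4] u=3 | in 0000 | out 1111 | prev 0111 | push {2}
  [5] u=4 | in 1111 | out 1110 | prev 0000 | push {0,1}
  [6] u=5 | in 0010 | out 1110 | prev 0000 | push {4}
  [7] u=6 | in 1011 | out 1111 | ==
  [8] u=7 | in 1111 | out 1101 | prev 0000 | push {}
  [9] u=2 | in 1111 | out 0110 | ==
  [10] u=0 | in 1111 | out 1011 | ==
  [11] u=1 | in 1110 | out 0010 | ==
  [12] u=4 | in 1111 | out 1110 | ==

Converged values:
  [0] 1011
  [1] 0010
  [2] 0110
  [3] 1111
  [4] 1110
  [5] 1110
  [6] 1111
  [7] 1101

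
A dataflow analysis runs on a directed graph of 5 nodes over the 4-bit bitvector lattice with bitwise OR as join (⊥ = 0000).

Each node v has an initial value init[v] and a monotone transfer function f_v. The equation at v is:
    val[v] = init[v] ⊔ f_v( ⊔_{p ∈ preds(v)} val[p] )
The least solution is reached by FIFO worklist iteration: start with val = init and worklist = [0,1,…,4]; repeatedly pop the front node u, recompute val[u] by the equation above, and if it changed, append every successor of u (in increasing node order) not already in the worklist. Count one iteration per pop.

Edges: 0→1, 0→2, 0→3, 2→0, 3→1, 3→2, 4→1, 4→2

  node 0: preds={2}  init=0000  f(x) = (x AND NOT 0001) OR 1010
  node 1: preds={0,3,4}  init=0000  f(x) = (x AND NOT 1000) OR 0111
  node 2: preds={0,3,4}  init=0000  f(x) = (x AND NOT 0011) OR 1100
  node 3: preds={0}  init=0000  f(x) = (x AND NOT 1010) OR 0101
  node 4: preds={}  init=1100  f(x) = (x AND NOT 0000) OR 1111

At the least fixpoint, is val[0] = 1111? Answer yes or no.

no

Trace (9 dequeues):
  [1] u=0 | in 0000 | out 1010 | prev 0000 | push {}
  [2] u=1 | in 1110 | out 0111 | prev 0000 | push {}
  [3] u=2 | in 1110 | out 1100 | prev 0000 | push {0}
  [4] u=3 | in 1010 | out 0101 | prev 0000 | push {1,2}
  [5] u=4 | in 0000 | out 1111 | prev 1100 | push {}
  [6] u=0 | in 1100 | out 1110 | prev 1010 | push {3}
  [7] u=1 | in 1111 | out 0111 | ==
  [8] u=2 | in 1111 | out 1100 | ==
  [9] u=3 | in 1110 | out 0101 | ==

Converged values:
  [0] 1110
  [1] 0111
  [2] 1100
  [3] 0101
  [4] 1111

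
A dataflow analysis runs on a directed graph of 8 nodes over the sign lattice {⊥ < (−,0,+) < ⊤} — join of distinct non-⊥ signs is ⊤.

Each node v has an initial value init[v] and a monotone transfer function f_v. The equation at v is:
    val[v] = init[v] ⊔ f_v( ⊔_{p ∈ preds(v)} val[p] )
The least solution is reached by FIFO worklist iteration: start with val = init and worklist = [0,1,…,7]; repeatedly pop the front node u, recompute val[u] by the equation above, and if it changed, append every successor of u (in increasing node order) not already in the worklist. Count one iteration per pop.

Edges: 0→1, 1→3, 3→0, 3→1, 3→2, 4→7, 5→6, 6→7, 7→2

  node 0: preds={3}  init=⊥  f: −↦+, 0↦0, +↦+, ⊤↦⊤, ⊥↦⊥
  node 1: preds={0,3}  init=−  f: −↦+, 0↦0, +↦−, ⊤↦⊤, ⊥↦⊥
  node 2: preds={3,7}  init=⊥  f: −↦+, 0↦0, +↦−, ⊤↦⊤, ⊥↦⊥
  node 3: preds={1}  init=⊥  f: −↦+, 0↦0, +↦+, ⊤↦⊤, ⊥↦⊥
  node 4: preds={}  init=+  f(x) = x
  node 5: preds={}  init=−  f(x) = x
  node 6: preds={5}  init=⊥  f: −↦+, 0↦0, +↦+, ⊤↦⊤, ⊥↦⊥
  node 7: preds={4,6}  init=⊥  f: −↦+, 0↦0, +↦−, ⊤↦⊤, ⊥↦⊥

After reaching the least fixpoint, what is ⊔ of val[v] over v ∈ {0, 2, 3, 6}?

Trace (11 dequeues):
  [1] u=0 | in ⊥ | out ⊥ | ==
  [2] u=1 | in ⊥ | out − | ==
  [3] u=2 | in ⊥ | out ⊥ | ==
  [4] u=3 | in − | out + | prev ⊥ | push {0,1,2}
  [5] u=4 | in ⊥ | out + | ==
  [6] u=5 | in ⊥ | out − | ==
  [7] u=6 | in − | out + | prev ⊥ | push {}
  [8] u=7 | in + | out − | prev ⊥ | push {}
  [9] u=0 | in + | out + | prev ⊥ | push {}
  [10] u=1 | in + | out − | ==
  [11] u=2 | in ⊤ | out ⊤ | prev ⊥ | push {}

Converged values:
  [0] +
  [1] −
  [2] ⊤
  [3] +
  [4] +
  [5] −
  [6] +
  [7] −

⊤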